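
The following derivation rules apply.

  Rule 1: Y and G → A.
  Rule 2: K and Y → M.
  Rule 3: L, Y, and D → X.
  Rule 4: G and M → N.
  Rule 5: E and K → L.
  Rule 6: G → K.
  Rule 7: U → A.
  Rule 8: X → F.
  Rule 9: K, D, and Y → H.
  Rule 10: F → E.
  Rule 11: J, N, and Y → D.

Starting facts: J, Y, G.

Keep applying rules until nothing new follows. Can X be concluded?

X would need L, Y, and D (Rule 3), but L is never established.

No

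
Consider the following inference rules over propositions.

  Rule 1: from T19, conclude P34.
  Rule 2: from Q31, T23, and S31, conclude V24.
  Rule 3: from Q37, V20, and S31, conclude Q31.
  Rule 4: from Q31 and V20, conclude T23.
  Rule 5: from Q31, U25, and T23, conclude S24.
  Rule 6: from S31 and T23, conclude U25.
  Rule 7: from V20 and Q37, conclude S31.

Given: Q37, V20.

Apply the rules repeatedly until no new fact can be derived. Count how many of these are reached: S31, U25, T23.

3

From V20 and Q37, Rule 7 gives S31.
Q37, V20, and S31 hold, so Q31 follows (Rule 3).
From Q31 and V20, Rule 4 gives T23.
From S31 and T23, Rule 6 gives U25.
S31: reached.
U25: reached.
T23: reached.
All 3 are reached.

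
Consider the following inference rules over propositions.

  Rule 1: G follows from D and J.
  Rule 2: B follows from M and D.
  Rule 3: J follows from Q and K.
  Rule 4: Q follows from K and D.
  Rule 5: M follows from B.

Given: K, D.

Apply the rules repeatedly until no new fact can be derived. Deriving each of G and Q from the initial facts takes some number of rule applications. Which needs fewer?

Q: From K and D, Rule 4 gives Q. [1 rule application]
G: K and D hold, so Q follows (Rule 4). Q and K hold, so J follows (Rule 3). D and J hold, so G follows (Rule 1). [3 rule applications]
Q needs fewer.

Q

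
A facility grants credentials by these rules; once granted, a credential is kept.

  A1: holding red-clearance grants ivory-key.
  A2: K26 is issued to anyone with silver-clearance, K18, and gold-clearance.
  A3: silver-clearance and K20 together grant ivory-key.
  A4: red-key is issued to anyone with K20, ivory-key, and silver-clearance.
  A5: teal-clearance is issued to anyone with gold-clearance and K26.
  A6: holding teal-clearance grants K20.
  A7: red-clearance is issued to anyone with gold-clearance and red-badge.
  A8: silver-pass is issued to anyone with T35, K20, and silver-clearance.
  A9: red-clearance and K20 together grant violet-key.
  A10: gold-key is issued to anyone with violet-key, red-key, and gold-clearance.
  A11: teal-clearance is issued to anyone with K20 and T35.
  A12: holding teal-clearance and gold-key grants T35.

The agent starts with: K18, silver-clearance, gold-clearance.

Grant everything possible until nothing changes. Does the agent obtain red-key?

Yes

Holding silver-clearance, K18, and gold-clearance grants K26 (A2).
Holding gold-clearance and K26 grants teal-clearance (A5).
Holding teal-clearance grants K20 (A6).
Holding silver-clearance and K20 grants ivory-key (A3).
Holding K20, ivory-key, and silver-clearance grants red-key (A4).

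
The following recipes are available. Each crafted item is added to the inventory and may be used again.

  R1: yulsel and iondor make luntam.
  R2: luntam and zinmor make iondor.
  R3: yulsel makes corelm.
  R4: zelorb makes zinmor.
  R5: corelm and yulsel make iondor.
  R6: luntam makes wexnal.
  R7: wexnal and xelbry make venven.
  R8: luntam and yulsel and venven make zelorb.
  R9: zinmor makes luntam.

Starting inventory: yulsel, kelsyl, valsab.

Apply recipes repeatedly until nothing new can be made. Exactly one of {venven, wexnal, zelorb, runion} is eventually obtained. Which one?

yulsel → corelm (R3).
Using R5, corelm and yulsel make iondor.
Using R1, yulsel and iondor make luntam.
luntam → wexnal (R6).
zelorb would need luntam, yulsel, and venven (R8), but venven is never obtained. venven would need wexnal and xelbry (R7), but xelbry is never obtained. No rule produces runion, and it is not given.

wexnal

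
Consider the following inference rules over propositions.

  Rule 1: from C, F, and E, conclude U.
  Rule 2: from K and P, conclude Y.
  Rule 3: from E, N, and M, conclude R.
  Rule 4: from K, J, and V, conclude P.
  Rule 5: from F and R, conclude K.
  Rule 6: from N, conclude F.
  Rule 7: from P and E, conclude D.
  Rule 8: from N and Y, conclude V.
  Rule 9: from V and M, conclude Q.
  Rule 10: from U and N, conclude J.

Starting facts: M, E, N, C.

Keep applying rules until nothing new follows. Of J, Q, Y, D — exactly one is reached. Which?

J

N holds, so F follows (Rule 6).
C, F, and E hold, so U follows (Rule 1).
From U and N, Rule 10 gives J.
D would need P and E (Rule 7), but P is never established. Y would need K and P (Rule 2), but P is never established. Q would need V and M (Rule 9), but V is never established.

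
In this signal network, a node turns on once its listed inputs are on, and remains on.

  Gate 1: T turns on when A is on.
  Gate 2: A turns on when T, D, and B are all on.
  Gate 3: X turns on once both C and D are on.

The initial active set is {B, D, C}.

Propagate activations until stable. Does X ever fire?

Yes

C and D are on, so X turns on (Gate 3).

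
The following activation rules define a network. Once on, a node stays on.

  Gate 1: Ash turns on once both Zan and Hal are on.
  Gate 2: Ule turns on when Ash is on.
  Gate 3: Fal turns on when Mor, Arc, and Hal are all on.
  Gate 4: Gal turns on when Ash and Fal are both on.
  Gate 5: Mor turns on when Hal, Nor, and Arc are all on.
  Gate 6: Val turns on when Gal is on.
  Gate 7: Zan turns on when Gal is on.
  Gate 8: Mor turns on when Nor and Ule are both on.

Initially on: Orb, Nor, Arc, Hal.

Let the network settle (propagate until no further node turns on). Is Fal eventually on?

Hal, Nor, and Arc are on, so Mor turns on (Gate 5).
Gate 3: Mor, Arc, and Hal on → Fal on.

Yes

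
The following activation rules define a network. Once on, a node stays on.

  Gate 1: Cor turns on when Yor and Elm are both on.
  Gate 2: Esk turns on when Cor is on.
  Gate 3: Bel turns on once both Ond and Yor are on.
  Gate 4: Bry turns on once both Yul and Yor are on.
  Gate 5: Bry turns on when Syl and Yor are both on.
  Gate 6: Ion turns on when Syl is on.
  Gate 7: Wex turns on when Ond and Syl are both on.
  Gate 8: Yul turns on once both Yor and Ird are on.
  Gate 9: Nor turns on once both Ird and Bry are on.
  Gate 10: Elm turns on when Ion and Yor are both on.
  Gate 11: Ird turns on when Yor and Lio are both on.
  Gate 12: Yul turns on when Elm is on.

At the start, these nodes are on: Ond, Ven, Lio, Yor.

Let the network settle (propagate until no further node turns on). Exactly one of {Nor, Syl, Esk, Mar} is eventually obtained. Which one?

Nor

Yor and Lio are on, so Ird turns on (Gate 11).
Gate 8: Yor and Ird on → Yul on.
Yul and Yor are on, so Bry turns on (Gate 4).
Ird and Bry are on, so Nor turns on (Gate 9).
No rule produces Syl, and it is not given. Esk would need Cor (Gate 2), but Cor never turns on. No rule produces Mar, and it is not given.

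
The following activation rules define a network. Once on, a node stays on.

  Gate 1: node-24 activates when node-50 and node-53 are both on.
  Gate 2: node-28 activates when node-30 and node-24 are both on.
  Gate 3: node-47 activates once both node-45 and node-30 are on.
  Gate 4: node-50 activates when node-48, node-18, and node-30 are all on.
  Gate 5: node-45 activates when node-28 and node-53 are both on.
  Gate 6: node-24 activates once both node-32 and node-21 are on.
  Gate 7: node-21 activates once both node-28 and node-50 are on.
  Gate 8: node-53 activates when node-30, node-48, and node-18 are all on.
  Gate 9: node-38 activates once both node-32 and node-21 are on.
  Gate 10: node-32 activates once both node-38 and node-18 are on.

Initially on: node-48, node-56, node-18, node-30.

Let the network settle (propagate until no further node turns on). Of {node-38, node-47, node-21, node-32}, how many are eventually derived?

2

node-30, node-48, and node-18 are on, so node-53 activates (Gate 8).
Gate 4: node-48, node-18, and node-30 on → node-50 on.
node-50 and node-53 are on, so node-24 activates (Gate 1).
node-30 and node-24 are on, so node-28 activates (Gate 2).
node-28 and node-50 are on, so node-21 activates (Gate 7).
Gate 5: node-28 and node-53 on → node-45 on.
Gate 3: node-45 and node-30 on → node-47 on.
node-38 would need node-32 and node-21 (Gate 9), but node-32 never turns on.
node-47: reached.
node-21: reached.
node-32 would need node-38 and node-18 (Gate 10), but node-38 never turns on.
Reached: node-47 and node-21 — 2 of the 4.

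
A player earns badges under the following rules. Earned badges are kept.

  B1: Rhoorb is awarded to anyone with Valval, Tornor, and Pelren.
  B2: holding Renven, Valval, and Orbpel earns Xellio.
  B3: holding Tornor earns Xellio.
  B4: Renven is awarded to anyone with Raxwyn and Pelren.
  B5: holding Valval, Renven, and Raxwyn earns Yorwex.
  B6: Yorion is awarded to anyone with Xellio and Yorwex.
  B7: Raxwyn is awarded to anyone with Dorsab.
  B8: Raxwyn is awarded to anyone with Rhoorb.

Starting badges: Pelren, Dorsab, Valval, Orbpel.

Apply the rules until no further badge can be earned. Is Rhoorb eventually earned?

Rhoorb would need Valval, Tornor, and Pelren (B1), but Tornor is never earned.

No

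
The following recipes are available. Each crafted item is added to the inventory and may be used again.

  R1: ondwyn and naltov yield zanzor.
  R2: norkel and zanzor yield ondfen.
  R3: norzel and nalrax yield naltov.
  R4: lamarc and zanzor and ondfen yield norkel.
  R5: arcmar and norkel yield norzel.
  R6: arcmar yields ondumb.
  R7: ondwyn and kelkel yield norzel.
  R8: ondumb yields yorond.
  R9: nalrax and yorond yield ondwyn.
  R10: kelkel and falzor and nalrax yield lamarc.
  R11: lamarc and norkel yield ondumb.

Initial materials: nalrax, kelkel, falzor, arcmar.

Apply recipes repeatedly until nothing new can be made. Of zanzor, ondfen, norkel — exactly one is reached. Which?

arcmar → ondumb (R6).
ondumb → yorond (R8).
Using R9, nalrax and yorond make ondwyn.
ondwyn and kelkel → norzel (R7).
norzel and nalrax → naltov (R3).
ondwyn and naltov → zanzor (R1).
ondfen would need norkel and zanzor (R2), but norkel is never obtained. norkel would need lamarc, zanzor, and ondfen (R4), but ondfen is never obtained.

zanzor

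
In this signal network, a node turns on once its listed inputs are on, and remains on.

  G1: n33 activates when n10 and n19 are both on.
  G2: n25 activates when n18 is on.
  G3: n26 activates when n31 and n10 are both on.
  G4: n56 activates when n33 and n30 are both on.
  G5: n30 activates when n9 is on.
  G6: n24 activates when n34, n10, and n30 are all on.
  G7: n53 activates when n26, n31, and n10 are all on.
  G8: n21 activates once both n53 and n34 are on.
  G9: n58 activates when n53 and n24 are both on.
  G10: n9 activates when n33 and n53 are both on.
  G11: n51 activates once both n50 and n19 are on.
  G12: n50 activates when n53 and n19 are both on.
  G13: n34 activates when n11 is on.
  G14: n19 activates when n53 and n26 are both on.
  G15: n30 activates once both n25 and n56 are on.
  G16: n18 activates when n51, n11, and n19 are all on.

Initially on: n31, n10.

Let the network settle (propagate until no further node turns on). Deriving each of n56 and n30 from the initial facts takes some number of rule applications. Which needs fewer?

n30: n31 and n10 are on, so n26 activates (G3). G7: n26, n31, and n10 on → n53 on. G14: n53 and n26 on → n19 on. n10 and n19 are on, so n33 activates (G1). n33 and n53 are on, so n9 activates (G10). n9 is on, so n30 activates (G5). [6 rule applications]
n56: n31 and n10 are on, so n26 activates (G3). n26, n31, and n10 are on, so n53 activates (G7). n53 and n26 are on, so n19 activates (G14). G1: n10 and n19 on → n33 on. G10: n33 and n53 on → n9 on. n9 is on, so n30 activates (G5). n33 and n30 are on, so n56 activates (G4). [7 rule applications]
n30 needs fewer.

n30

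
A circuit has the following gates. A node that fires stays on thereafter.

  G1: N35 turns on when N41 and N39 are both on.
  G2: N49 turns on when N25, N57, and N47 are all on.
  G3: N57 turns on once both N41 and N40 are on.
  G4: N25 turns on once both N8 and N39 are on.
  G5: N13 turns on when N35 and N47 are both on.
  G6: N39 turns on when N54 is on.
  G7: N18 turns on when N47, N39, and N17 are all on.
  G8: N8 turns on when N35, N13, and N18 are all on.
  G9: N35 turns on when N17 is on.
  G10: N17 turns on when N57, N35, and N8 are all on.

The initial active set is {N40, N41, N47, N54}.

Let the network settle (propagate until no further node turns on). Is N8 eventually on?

N8 would need N35, N13, and N18 (G8), but N18 never turns on.

No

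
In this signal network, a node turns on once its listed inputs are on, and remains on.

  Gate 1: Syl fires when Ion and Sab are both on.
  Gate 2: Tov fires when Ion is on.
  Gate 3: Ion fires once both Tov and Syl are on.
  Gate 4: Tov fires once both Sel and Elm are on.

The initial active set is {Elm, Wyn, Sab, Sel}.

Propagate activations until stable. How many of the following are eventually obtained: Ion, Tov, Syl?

1

Gate 4: Sel and Elm on → Tov on.
Ion would need Tov and Syl (Gate 3), but Syl never turns on.
Tov: reached.
Syl would need Ion and Sab (Gate 1), but Ion never turns on.
Reached: Tov — 1 of the 3.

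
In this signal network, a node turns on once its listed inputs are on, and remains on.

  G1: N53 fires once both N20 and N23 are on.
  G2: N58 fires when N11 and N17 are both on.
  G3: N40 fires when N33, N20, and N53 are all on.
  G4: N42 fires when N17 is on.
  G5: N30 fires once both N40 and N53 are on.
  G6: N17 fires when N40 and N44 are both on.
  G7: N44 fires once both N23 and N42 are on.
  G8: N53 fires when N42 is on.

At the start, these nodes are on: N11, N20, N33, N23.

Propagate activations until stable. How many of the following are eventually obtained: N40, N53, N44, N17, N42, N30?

G1: N20 and N23 on → N53 on.
G3: N33, N20, and N53 on → N40 on.
N40 and N53 are on, so N30 fires (G5).
N40: reached.
N53: reached.
N44 would need N23 and N42 (G7), but N42 never turns on.
N17 would need N40 and N44 (G6), but N44 never turns on.
N42 would need N17 (G4), but N17 never turns on.
N30: reached.
Reached: N40, N53, and N30 — 3 of the 6.

3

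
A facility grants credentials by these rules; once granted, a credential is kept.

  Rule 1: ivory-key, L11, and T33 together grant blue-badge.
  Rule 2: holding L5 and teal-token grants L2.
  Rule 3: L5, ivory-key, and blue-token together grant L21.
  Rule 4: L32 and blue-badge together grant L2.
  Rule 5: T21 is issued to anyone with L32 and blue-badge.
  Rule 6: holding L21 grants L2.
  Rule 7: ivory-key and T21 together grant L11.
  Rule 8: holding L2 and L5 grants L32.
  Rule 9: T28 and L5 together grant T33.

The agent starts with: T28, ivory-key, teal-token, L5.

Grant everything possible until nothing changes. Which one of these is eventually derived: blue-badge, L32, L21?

L32

Holding L5 and teal-token grants L2 (Rule 2).
Holding L2 and L5 grants L32 (Rule 8).
blue-badge would need ivory-key, L11, and T33 (Rule 1), but L11 is never granted. L21 would need L5, ivory-key, and blue-token (Rule 3), but blue-token is never granted.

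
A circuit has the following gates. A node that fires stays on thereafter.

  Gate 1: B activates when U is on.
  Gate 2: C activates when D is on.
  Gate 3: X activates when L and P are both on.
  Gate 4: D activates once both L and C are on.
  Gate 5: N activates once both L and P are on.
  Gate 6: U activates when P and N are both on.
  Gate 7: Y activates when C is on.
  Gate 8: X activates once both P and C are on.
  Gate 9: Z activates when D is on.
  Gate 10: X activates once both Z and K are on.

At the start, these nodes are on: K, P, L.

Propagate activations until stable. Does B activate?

Yes

L and P are on, so N activates (Gate 5).
P and N are on, so U activates (Gate 6).
U is on, so B activates (Gate 1).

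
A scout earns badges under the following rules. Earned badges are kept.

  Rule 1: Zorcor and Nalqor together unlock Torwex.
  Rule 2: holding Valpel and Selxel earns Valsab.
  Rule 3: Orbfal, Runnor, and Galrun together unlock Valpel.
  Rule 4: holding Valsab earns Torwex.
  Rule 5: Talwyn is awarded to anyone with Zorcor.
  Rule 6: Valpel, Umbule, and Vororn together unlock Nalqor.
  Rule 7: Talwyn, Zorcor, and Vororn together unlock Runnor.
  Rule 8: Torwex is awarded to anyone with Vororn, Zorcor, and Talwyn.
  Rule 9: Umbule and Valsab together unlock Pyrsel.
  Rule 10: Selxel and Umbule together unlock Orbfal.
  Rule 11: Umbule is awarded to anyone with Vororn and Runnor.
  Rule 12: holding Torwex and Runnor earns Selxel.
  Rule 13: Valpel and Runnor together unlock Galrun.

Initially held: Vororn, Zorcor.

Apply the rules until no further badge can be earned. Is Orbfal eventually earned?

Yes

With Zorcor, Talwyn is earned (Rule 5).
With Vororn, Zorcor, and Talwyn, Torwex is earned (Rule 8).
With Talwyn, Zorcor, and Vororn, Runnor is earned (Rule 7).
With Torwex and Runnor, Selxel is earned (Rule 12).
With Vororn and Runnor, Umbule is earned (Rule 11).
With Selxel and Umbule, Orbfal is earned (Rule 10).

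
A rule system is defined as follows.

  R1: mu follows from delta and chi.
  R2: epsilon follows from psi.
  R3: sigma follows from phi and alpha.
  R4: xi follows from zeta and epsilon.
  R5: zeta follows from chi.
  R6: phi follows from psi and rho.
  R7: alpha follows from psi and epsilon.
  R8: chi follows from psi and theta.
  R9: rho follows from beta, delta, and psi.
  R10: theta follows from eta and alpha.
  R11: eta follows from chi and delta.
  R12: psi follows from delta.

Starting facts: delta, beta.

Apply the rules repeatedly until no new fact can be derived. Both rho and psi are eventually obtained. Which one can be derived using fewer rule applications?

psi: delta holds, so psi follows (R12). [1 rule application]
rho: delta holds, so psi follows (R12). beta, delta, and psi hold, so rho follows (R9). [2 rule applications]
psi needs fewer.

psi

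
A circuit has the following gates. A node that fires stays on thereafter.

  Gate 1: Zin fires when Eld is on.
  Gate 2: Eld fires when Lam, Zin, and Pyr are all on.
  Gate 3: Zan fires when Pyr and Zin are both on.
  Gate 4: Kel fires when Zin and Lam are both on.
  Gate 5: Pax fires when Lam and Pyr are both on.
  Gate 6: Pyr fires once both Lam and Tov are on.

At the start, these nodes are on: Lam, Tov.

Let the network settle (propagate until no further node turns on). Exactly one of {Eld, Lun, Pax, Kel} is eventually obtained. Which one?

Pax

Lam and Tov are on, so Pyr fires (Gate 6).
Lam and Pyr are on, so Pax fires (Gate 5).
No rule produces Lun, and it is not given. Eld would need Lam, Zin, and Pyr (Gate 2), but Zin never turns on. Kel would need Zin and Lam (Gate 4), but Zin never turns on.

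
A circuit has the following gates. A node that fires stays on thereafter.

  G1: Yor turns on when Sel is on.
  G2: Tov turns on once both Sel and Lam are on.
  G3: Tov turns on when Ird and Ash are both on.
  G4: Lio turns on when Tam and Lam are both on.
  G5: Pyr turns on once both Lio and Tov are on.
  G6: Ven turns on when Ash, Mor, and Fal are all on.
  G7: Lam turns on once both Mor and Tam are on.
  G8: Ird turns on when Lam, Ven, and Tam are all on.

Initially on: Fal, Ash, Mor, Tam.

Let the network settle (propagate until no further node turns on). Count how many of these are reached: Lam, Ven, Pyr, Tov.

4

G6: Ash, Mor, and Fal on → Ven on.
Mor and Tam are on, so Lam turns on (G7).
G8: Lam, Ven, and Tam on → Ird on.
G4: Tam and Lam on → Lio on.
G3: Ird and Ash on → Tov on.
Lio and Tov are on, so Pyr turns on (G5).
Lam: reached.
Ven: reached.
Pyr: reached.
Tov: reached.
All 4 are reached.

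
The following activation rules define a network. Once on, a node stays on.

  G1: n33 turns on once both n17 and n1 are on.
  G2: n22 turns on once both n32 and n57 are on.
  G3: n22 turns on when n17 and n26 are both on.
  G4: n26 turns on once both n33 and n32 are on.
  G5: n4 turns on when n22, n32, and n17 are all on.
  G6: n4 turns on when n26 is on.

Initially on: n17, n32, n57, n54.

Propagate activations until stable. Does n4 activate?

Yes

G2: n32 and n57 on → n22 on.
n22, n32, and n17 are on, so n4 turns on (G5).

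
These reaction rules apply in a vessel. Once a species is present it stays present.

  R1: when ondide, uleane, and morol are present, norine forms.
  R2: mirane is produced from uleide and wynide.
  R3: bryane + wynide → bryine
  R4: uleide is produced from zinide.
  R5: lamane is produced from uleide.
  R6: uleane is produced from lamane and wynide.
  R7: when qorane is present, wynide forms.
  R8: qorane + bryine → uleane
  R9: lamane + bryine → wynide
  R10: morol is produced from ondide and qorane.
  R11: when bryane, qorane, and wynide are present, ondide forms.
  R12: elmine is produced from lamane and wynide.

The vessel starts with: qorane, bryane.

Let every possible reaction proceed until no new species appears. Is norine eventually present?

Yes

qorane present → wynide forms (R7).
bryane and wynide present → bryine forms (R3).
bryane, qorane, and wynide present → ondide forms (R11).
qorane and bryine present → uleane forms (R8).
ondide and qorane present → morol forms (R10).
ondide, uleane, and morol present → norine forms (R1).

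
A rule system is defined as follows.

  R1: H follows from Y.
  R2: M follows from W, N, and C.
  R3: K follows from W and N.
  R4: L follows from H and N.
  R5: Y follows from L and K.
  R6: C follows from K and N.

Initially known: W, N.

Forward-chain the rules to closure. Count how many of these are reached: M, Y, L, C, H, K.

W and N hold, so K follows (R3).
From K and N, R6 gives C.
From W, N, and C, R2 gives M.
M: reached.
Y would need L and K (R5), but L is never established.
L would need H and N (R4), but H is never established.
C: reached.
H would need Y (R1), but Y is never established.
K: reached.
Reached: M, C, and K — 3 of the 6.

3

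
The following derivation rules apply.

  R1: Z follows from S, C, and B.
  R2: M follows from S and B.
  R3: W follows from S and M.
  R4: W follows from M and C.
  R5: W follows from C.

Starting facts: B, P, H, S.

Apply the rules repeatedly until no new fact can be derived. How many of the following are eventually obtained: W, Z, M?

From S and B, R2 gives M.
S and M hold, so W follows (R3).
W: reached.
Z would need S, C, and B (R1), but C is never established.
M: reached.
Reached: W and M — 2 of the 3.

2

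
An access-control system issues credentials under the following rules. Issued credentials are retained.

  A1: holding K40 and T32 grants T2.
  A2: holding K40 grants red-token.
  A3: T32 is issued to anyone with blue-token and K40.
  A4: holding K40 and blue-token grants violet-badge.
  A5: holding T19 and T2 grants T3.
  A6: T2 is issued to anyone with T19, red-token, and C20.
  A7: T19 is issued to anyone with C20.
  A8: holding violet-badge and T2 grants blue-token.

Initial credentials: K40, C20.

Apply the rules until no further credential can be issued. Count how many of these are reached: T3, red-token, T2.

Holding C20 grants T19 (A7).
Holding K40 grants red-token (A2).
Holding T19, red-token, and C20 grants T2 (A6).
Holding T19 and T2 grants T3 (A5).
T3: reached.
red-token: reached.
T2: reached.
All 3 are reached.

3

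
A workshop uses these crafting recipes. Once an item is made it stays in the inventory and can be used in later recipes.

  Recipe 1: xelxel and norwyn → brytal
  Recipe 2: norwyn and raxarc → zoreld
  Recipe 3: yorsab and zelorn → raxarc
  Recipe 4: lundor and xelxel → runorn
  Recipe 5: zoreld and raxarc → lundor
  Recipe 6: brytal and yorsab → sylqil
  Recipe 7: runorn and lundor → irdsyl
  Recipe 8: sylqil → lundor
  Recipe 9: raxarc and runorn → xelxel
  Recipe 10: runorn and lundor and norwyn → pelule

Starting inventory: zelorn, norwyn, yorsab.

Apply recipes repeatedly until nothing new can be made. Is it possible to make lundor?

Yes

Using Recipe 3, yorsab and zelorn make raxarc.
Using Recipe 2, norwyn and raxarc make zoreld.
Using Recipe 5, zoreld and raxarc make lundor.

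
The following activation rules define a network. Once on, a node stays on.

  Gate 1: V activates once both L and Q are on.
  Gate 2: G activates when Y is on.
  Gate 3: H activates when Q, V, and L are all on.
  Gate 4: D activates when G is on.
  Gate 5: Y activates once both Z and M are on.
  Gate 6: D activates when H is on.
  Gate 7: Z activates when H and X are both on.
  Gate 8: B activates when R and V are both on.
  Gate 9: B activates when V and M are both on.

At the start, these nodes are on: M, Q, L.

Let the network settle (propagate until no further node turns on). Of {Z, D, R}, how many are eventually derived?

1

L and Q are on, so V activates (Gate 1).
Gate 3: Q, V, and L on → H on.
Gate 6: H on → D on.
Z would need H and X (Gate 7), but X never turns on.
D: reached.
No rule produces R, and it is not given.
Reached: D — 1 of the 3.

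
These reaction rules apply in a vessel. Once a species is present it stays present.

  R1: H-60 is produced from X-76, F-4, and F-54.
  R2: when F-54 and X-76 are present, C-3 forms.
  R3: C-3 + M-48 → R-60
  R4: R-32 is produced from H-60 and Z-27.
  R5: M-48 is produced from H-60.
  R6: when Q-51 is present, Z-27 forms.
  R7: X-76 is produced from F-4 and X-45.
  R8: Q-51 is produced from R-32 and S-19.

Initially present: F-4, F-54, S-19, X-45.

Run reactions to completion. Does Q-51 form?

No

Q-51 would need R-32 and S-19 (R8), but R-32 never forms.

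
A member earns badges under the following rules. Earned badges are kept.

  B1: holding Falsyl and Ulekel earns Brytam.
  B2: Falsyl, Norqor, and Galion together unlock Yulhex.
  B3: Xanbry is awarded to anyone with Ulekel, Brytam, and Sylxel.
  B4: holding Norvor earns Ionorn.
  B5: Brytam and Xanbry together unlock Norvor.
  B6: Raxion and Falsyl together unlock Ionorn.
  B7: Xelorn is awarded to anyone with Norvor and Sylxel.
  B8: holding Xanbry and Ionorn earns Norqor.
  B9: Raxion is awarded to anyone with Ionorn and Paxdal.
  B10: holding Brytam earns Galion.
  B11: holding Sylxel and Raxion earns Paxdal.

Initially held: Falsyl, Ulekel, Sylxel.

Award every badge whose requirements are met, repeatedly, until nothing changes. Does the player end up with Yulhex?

Yes

With Falsyl and Ulekel, Brytam is earned (B1).
With Brytam, Galion is earned (B10).
With Ulekel, Brytam, and Sylxel, Xanbry is earned (B3).
With Brytam and Xanbry, Norvor is earned (B5).
With Norvor, Ionorn is earned (B4).
With Xanbry and Ionorn, Norqor is earned (B8).
With Falsyl, Norqor, and Galion, Yulhex is earned (B2).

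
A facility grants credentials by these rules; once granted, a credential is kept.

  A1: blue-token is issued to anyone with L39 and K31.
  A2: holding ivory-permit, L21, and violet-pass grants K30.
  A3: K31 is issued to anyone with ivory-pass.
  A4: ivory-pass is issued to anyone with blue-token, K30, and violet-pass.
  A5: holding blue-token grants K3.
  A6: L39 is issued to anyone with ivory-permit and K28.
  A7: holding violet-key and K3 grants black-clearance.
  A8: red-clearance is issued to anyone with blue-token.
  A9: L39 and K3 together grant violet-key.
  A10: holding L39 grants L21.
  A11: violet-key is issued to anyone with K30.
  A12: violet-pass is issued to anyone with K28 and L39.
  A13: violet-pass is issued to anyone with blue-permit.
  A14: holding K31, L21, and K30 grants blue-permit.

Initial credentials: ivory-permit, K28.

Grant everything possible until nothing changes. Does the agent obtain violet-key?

Holding ivory-permit and K28 grants L39 (A6).
Holding K28 and L39 grants violet-pass (A12).
Holding L39 grants L21 (A10).
Holding ivory-permit, L21, and violet-pass grants K30 (A2).
Holding K30 grants violet-key (A11).

Yes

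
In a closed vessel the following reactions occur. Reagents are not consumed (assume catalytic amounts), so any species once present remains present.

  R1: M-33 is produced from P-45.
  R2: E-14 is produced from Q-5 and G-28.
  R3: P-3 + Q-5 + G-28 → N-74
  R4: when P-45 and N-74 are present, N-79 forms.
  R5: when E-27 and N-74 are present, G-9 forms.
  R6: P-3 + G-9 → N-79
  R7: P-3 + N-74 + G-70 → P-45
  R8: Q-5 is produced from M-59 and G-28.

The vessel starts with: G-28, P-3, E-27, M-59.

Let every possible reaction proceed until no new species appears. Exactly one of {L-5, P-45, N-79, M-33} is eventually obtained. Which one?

N-79

M-59 and G-28 present → Q-5 forms (R8).
P-3, Q-5, and G-28 present → N-74 forms (R3).
E-27 and N-74 present → G-9 forms (R5).
P-3 and G-9 present → N-79 forms (R6).
No rule produces L-5, and it is not given. M-33 would need P-45 (R1), but P-45 never forms. P-45 would need P-3, N-74, and G-70 (R7), but G-70 never forms.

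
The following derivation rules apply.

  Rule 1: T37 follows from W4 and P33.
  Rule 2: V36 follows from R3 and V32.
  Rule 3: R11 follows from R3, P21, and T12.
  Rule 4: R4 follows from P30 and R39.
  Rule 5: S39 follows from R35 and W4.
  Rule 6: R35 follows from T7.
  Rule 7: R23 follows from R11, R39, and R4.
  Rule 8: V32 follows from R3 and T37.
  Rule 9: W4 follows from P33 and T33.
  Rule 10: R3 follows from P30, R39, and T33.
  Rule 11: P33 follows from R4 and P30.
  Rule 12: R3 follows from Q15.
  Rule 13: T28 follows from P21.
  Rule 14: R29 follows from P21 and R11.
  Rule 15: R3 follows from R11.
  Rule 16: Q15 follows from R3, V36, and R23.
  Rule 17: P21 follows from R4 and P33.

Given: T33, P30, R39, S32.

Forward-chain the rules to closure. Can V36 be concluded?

From P30, R39, and T33, Rule 10 gives R3.
P30 and R39 hold, so R4 follows (Rule 4).
From R4 and P30, Rule 11 gives P33.
From P33 and T33, Rule 9 gives W4.
W4 and P33 hold, so T37 follows (Rule 1).
From R3 and T37, Rule 8 gives V32.
R3 and V32 hold, so V36 follows (Rule 2).

Yes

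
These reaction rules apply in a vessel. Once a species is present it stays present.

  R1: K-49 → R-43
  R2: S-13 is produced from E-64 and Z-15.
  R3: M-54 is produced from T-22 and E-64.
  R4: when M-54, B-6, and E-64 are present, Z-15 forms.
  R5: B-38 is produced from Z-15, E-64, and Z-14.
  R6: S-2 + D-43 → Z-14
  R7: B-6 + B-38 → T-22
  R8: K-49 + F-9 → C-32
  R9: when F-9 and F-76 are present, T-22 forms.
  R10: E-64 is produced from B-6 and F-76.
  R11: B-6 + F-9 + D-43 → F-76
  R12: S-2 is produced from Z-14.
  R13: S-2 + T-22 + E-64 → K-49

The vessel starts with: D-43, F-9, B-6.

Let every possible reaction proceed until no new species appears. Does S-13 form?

B-6, F-9, and D-43 present → F-76 forms (R11).
F-9 and F-76 present → T-22 forms (R9).
B-6 and F-76 present → E-64 forms (R10).
T-22 and E-64 present → M-54 forms (R3).
M-54, B-6, and E-64 present → Z-15 forms (R4).
E-64 and Z-15 present → S-13 forms (R2).

Yes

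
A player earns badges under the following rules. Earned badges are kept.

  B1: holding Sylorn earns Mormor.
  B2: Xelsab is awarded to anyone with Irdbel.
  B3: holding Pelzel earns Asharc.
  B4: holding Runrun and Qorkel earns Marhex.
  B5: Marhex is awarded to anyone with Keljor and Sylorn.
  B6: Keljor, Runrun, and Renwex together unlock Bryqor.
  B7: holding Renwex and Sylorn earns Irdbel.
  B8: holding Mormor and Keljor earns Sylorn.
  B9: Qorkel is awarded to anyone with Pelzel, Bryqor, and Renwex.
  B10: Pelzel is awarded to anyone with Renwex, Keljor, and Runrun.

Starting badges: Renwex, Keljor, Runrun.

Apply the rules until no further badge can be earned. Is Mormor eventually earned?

No

Mormor would need Sylorn (B1), but Sylorn is never earned.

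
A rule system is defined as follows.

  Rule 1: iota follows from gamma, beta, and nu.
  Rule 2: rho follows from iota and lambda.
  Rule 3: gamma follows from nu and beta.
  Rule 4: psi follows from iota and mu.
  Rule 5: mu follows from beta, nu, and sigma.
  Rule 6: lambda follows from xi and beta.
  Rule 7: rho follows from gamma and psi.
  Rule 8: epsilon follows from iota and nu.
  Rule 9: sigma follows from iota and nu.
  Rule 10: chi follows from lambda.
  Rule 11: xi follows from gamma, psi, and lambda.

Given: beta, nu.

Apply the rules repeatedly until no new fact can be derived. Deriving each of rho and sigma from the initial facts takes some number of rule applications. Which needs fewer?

sigma

sigma: nu and beta hold, so gamma follows (Rule 3). gamma, beta, and nu hold, so iota follows (Rule 1). From iota and nu, Rule 9 gives sigma. [3 rule applications]
rho: From nu and beta, Rule 3 gives gamma. gamma, beta, and nu hold, so iota follows (Rule 1). iota and nu hold, so sigma follows (Rule 9). From beta, nu, and sigma, Rule 5 gives mu. iota and mu hold, so psi follows (Rule 4). gamma and psi hold, so rho follows (Rule 7). [6 rule applications]
sigma needs fewer.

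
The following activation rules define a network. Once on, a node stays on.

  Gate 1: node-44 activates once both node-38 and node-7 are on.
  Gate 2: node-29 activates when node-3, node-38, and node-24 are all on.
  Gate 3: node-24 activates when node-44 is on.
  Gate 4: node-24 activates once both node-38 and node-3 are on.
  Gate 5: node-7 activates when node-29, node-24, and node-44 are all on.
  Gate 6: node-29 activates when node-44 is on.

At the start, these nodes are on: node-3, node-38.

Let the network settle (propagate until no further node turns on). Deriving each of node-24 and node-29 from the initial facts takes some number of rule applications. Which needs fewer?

node-24

node-24: node-38 and node-3 are on, so node-24 activates (Gate 4). [1 rule application]
node-29: Gate 4: node-38 and node-3 on → node-24 on. node-3, node-38, and node-24 are on, so node-29 activates (Gate 2). [2 rule applications]
node-24 needs fewer.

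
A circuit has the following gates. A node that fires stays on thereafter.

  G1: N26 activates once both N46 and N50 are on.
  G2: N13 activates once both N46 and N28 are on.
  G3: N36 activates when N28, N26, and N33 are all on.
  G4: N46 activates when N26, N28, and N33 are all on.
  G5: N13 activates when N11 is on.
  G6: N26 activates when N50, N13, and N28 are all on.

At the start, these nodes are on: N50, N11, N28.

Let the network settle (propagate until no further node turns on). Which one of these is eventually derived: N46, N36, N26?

N11 is on, so N13 activates (G5).
G6: N50, N13, and N28 on → N26 on.
N46 would need N26, N28, and N33 (G4), but N33 never turns on. N36 would need N28, N26, and N33 (G3), but N33 never turns on.

N26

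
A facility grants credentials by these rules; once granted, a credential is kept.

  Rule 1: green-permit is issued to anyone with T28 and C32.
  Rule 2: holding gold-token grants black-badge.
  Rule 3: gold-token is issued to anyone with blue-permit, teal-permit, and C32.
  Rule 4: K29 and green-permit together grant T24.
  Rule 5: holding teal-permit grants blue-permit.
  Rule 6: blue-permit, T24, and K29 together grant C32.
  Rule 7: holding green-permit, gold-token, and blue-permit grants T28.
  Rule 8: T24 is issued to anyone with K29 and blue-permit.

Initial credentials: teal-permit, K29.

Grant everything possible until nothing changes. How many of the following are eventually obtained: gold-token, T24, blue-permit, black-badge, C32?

5

Holding teal-permit grants blue-permit (Rule 5).
Holding K29 and blue-permit grants T24 (Rule 8).
Holding blue-permit, T24, and K29 grants C32 (Rule 6).
Holding blue-permit, teal-permit, and C32 grants gold-token (Rule 3).
Holding gold-token grants black-badge (Rule 2).
gold-token: reached.
T24: reached.
blue-permit: reached.
black-badge: reached.
C32: reached.
All 5 are reached.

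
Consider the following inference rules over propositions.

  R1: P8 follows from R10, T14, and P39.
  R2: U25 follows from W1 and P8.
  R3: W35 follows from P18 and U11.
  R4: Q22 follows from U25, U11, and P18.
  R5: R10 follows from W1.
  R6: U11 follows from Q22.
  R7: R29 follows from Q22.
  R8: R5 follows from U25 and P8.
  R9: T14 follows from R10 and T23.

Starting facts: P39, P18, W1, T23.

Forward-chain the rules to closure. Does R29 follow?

R29 would need Q22 (R7), but Q22 is never established.

No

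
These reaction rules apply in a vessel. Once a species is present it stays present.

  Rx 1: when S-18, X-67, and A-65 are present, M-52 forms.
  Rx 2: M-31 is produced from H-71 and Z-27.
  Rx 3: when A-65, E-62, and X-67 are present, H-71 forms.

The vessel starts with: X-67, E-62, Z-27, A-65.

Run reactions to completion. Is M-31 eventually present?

A-65, E-62, and X-67 present → H-71 forms (Rx 3).
H-71 and Z-27 present → M-31 forms (Rx 2).

Yes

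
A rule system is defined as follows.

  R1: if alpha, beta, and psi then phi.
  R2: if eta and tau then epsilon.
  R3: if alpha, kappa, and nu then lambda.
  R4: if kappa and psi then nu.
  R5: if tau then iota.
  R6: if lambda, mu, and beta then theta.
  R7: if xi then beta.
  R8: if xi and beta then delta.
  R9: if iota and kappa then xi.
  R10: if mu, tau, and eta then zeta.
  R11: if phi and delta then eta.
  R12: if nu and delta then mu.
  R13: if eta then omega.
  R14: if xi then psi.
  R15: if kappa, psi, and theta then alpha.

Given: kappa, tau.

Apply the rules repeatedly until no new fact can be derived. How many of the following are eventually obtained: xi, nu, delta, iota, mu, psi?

From tau, R5 gives iota.
From iota and kappa, R9 gives xi.
xi holds, so psi follows (R14).
From xi, R7 gives beta.
From kappa and psi, R4 gives nu.
From xi and beta, R8 gives delta.
From nu and delta, R12 gives mu.
xi: reached.
nu: reached.
delta: reached.
iota: reached.
mu: reached.
psi: reached.
All 6 are reached.

6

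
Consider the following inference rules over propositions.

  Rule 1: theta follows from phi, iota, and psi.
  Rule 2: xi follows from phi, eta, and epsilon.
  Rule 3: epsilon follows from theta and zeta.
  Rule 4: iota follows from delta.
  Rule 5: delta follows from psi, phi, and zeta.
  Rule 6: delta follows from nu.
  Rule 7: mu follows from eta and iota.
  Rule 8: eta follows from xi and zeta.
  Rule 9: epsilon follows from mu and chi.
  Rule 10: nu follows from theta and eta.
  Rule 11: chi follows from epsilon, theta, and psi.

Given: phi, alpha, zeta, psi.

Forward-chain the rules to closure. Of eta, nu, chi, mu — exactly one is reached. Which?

psi, phi, and zeta hold, so delta follows (Rule 5).
From delta, Rule 4 gives iota.
phi, iota, and psi hold, so theta follows (Rule 1).
From theta and zeta, Rule 3 gives epsilon.
From epsilon, theta, and psi, Rule 11 gives chi.
nu would need theta and eta (Rule 10), but eta is never established. eta would need xi and zeta (Rule 8), but xi is never established. mu would need eta and iota (Rule 7), but eta is never established.

chi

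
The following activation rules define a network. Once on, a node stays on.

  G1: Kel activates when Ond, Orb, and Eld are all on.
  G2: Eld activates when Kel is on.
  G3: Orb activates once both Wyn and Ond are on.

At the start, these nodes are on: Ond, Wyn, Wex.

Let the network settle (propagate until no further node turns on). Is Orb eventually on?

Wyn and Ond are on, so Orb activates (G3).

Yes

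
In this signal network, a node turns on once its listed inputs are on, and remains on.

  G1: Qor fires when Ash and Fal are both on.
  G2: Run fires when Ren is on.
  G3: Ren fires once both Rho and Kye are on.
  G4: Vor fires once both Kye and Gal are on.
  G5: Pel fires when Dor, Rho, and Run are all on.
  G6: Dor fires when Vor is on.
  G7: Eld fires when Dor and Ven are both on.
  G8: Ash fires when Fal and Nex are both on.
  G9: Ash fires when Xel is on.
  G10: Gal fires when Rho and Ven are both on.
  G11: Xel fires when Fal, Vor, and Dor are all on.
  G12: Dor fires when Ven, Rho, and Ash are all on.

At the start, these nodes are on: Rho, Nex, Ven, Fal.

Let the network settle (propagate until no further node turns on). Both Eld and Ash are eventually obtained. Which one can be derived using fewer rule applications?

Ash

Ash: G8: Fal and Nex on → Ash on. [1 rule application]
Eld: G8: Fal and Nex on → Ash on. Ven, Rho, and Ash are on, so Dor fires (G12). G7: Dor and Ven on → Eld on. [3 rule applications]
Ash needs fewer.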